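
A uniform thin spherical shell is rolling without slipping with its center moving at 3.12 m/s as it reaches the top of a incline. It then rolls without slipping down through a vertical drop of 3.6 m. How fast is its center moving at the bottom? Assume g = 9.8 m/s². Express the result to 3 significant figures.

v ≈ 7.22 m/s

For this body I = (2/3)MR², i.e. k = I/(MR²) = 2/3.
Since it rolls without slipping, ω = v/R and KE = ½Mv² + ½Iω² = ½(1+k)Mv² = (5/6)Mv².
Energy conservation: (5/6)Mv₀² + Mgh = (5/6)Mv², so v² = v₀² + 2gh/(1+k).
v = √(3.12² + 2×9.8×3.6/1.667) = √52.07 ≈ 7.22 m/s.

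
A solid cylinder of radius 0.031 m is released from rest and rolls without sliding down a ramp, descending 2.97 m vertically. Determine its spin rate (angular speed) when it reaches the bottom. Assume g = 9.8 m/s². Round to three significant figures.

ω ≈ 201 rad/s

Here I = (1/2)MR², so the shape factor k = I/(MR²) = 0.5.
Since it rolls without slipping, ω = v/R and KE = ½Mv² + ½Iω² = ½(1+k)Mv² = (3/4)Mv².
Energy conservation Mgh = ½(1+k)Mv² gives v = √(2gh/(1+k)) = √(2 × 9.8 × 2.97 / 1.5) = 6.23 m/s.
Then ω = v/R = 6.23 / 0.031 ≈ 201 rad/s.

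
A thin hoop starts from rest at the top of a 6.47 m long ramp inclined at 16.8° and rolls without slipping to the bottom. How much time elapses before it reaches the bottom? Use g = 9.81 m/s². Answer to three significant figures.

t ≈ 3.02 s

With I = MR², the ratio k = I/(MR²) is 1.
Newton's second law down the slope: Mg sinθ − f = Ma. The torque equation fR = Iα (with α = a/R) gives f = kMa.
Hence a = g sinθ/(1+k) = 9.81×sin16.8°/2 = 1.418 m/s².
With constant a from rest, t = √(2L/a) = √(2·6.47/1.418) ≈ 3.02 s.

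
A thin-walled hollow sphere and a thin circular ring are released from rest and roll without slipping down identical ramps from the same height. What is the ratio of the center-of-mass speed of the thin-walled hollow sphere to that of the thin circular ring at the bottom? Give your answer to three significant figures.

Each satisfies Mgh = ½(1+k)Mv² with k = I/(MR²), so v ∝ 1/√(1+k).
For the thin-walled hollow sphere k = 2/3; for the thin circular ring k = 1.
v₁/v₂ = √((1+k₂)/(1+k₁)) = √(2/1.667) ≈ 1.10.

v_ratio ≈ 1.10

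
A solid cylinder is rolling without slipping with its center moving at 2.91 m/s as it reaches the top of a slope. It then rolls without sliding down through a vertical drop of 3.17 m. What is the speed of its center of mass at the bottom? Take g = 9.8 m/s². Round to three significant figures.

v ≈ 7.06 m/s

With I = (1/2)MR², the ratio k = I/(MR²) is 0.5.
Since it rolls without slipping, ω = v/R and KE = ½Mv² + ½Iω² = ½(1+k)Mv² = (3/4)Mv².
Energy conservation: (3/4)Mv₀² + Mgh = (3/4)Mv², so v² = v₀² + 2gh/(1+k).
v = √(2.91² + 2×9.8×3.17/1.5) = √49.89 ≈ 7.06 m/s.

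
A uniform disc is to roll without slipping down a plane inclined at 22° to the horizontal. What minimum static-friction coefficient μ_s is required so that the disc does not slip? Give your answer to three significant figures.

μ_min ≈ 0.135

Here I = (1/2)MR², so the shape factor k = I/(MR²) = 0.5.
Along the incline Mg sinθ − f = Ma, and torque about the center fR = Iα = kMR²(a/R) gives f = kMa.
These give a = g sinθ/(1+k) and the required friction f = kMg sinθ/(1+k).
With N = Mg cosθ, the no-slip condition f ≤ μN gives μ_min = f/N = k tanθ/(1+k).
μ_min = 0.5 × tan22° / 1.5 ≈ 0.135.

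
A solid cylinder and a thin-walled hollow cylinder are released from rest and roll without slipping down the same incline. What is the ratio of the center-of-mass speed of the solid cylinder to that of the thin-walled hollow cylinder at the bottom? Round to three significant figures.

Each satisfies Mgh = ½(1+k)Mv² with k = I/(MR²), so v ∝ 1/√(1+k).
For the solid cylinder k = 0.5; for the thin-walled hollow cylinder k = 1.
v₁/v₂ = √((1+k₂)/(1+k₁)) = √(2/1.5) ≈ 1.15.

v_ratio ≈ 1.15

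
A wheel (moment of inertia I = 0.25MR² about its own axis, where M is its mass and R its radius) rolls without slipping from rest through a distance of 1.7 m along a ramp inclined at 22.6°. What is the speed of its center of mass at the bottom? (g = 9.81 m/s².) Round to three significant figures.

The moment of inertia is 0.25MR², giving k ≡ I/(MR²) = 0.25.
The rolling condition ω = v/R makes the rotational term ½I(v/R)² = ½kMv², so KE_total = ½(1+k)Mv² = (5/8)Mv².
The vertical drop is h = L sinθ = 1.7 × sin22.6° = 0.6533 m.
Energy conservation: Mgh = (5/8)Mv², so v = √(2gh/(1+k)) = √(2 × 9.81 × 0.6533 / 1.25) ≈ 3.20 m/s.

v ≈ 3.20 m/s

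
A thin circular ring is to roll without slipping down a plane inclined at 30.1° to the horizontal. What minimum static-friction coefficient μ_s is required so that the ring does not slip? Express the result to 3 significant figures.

Here I = MR², so the shape factor k = I/(MR²) = 1.
Along the incline Mg sinθ − f = Ma, and torque about the center fR = Iα = kMR²(a/R) gives f = kMa.
These give a = g sinθ/(1+k) and the required friction f = kMg sinθ/(1+k).
With N = Mg cosθ, the no-slip condition f ≤ μN gives μ_min = f/N = k tanθ/(1+k).
μ_min = 1 × tan30.1° / 2 ≈ 0.290.

μ_min ≈ 0.290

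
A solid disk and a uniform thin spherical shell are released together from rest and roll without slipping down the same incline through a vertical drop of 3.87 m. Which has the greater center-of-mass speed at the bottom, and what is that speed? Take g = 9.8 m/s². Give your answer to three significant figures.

For rolling without slipping, Mgh = ½(1+k)Mv² where k = I/(MR²), so v = √(2gh/(1+k)).
Solid disk: k = 0.5, giving v = √(2×9.8×3.87/1.5) = 7.111 m/s.
Uniform thin spherical shell: k = 2/3, giving v = √(2×9.8×3.87/1.667) = 6.746 m/s.
The smaller k wins: the solid disk, at ≈ 7.11 m/s.

the solid disk, at v ≈ 7.11 m/s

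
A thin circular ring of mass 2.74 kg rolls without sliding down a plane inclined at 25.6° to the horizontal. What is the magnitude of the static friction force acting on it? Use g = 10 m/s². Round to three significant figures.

f ≈ 5.92 N

With I = MR², the ratio k = I/(MR²) is 1.
Along the incline Mg sinθ − f = Ma, and torque about the center fR = Iα = kMR²(a/R) gives f = kMa.
Combining, a = g sinθ/(1+k) and f = kMa = kMg sinθ/(1+k).
f = 1 × 2.74 × 10 × sin25.6° / 2 ≈ 5.92 N.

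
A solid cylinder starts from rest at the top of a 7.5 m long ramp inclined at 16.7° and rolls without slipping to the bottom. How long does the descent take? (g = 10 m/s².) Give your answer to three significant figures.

For this body I = (1/2)MR², i.e. k = I/(MR²) = 0.5.
Along the incline Mg sinθ − f = Ma, and torque about the center fR = Iα = kMR²(a/R) gives f = kMa.
Hence a = g sinθ/(1+k) = 10×sin16.7°/1.5 = 1.916 m/s².
With constant a from rest, t = √(2L/a) = √(2·7.5/1.916) ≈ 2.80 s.

t ≈ 2.80 s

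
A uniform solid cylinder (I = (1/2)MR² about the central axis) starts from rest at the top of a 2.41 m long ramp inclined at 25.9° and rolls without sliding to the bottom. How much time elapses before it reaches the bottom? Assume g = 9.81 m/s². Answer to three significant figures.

t ≈ 1.30 s

The moment of inertia is (1/2)MR², giving k ≡ I/(MR²) = 0.5.
Newton's second law down the slope: Mg sinθ − f = Ma. The torque equation fR = Iα (with α = a/R) gives f = kMa.
Hence a = g sinθ/(1+k) = 9.81×sin25.9°/1.5 = 2.857 m/s².
With constant a from rest, t = √(2L/a) = √(2·2.41/2.857) ≈ 1.30 s.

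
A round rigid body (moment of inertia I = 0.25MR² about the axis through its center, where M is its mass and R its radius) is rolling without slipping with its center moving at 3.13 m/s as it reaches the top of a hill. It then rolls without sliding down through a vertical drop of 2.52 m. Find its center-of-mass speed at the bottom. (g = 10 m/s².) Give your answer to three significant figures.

v ≈ 7.08 m/s

The moment of inertia is 0.25MR², giving k ≡ I/(MR²) = 0.25.
Rolling without slipping gives ω = v/R, so the total kinetic energy is ½Mv² + ½Iω² = ½(1+k)Mv² = (5/8)Mv².
Conserving energy between top and bottom: (5/8)Mv² = (5/8)Mv₀² + Mgh, hence v² = v₀² + 2gh/(1+k).
v = √(3.13² + 2×10×2.52/1.25) = √50.12 ≈ 7.08 m/s.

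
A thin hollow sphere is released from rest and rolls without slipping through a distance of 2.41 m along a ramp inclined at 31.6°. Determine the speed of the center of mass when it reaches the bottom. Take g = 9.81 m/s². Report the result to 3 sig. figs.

For this body I = (2/3)MR², i.e. k = I/(MR²) = 2/3.
The rolling condition ω = v/R makes the rotational term ½I(v/R)² = ½kMv², so KE_total = ½(1+k)Mv² = (5/6)Mv².
The vertical drop is h = L sinθ = 2.41 × sin31.6° = 1.263 m.
Energy conservation: Mgh = (5/6)Mv², so v = √(2gh/(1+k)) = √(2 × 9.81 × 1.263 / 1.667) ≈ 3.86 m/s.

v ≈ 3.86 m/s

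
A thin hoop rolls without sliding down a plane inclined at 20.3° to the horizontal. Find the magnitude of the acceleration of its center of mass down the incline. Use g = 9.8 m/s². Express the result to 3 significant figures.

a ≈ 1.70 m/s²

With I = MR², the ratio k = I/(MR²) is 1.
Translational: Mg sinθ − f = Ma. Rotational about the CM: fR = Iα = kMRa, so f = kMa.
Eliminating f: Mg sinθ = (1+k)Ma, so a = g sinθ/(1+k) = 9.8 × sin20.3° / 2 ≈ 1.70 m/s².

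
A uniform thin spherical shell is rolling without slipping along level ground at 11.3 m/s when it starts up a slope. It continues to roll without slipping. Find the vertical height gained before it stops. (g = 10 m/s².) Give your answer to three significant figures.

h ≈ 10.6 m

Here I = (2/3)MR², so the shape factor k = I/(MR²) = 2/3.
Pure rolling means v = ωR; then KE = ½Mv² + ½I(v/R)² = ½(1+k)Mv² = (5/6)Mv².
At the top the kinetic energy is zero, so (5/6)Mv₀² = Mgh.
Thus h = (1+k)v₀²/(2g) = 1.667 × 11.3² / (2 × 10) ≈ 10.6 m.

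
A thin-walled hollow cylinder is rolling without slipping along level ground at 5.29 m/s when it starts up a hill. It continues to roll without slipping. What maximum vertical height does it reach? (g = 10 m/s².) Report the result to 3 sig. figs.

Here I = MR², so the shape factor k = I/(MR²) = 1.
Since it rolls without slipping, ω = v/R and KE = ½Mv² + ½Iω² = ½(1+k)Mv² = Mv².
At the top the kinetic energy is zero, so Mv₀² = Mgh.
Thus h = (1+k)v₀²/(2g) = 2 × 5.29² / (2 × 10) ≈ 2.80 m.

h ≈ 2.80 m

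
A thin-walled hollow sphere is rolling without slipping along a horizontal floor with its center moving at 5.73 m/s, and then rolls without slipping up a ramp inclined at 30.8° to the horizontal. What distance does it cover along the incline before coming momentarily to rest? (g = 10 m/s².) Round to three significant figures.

d ≈ 5.34 m

With I = (2/3)MR², the ratio k = I/(MR²) is 2/3.
Pure rolling means v = ωR; then KE = ½Mv² + ½I(v/R)² = ½(1+k)Mv² = (5/6)Mv².
Setting this equal to Mgh gives the vertical rise h = (1+k)v₀²/(2g) = 1.667×5.73²/(2×10) = 2.736 m.
Along the incline, d = h/sinθ = 2.736/sin30.8° ≈ 5.34 m.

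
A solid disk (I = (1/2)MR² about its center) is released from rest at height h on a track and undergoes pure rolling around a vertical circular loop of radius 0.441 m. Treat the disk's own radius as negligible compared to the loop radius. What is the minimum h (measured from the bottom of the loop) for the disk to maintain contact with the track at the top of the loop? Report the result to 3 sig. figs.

The moment of inertia is (1/2)MR², giving k ≡ I/(MR²) = 0.5.
At the top, contact is just lost when gravity alone supplies the centripetal force: Mg = Mv_top²/r, i.e. v_top² = gr.
With ω = v/R, the kinetic energy at speed v is ½(1+k)Mv² = (3/4)Mv².
Energy conservation from release (height h) to the top (height 2r): Mgh = Mg(2r) + (3/4)M·gr.
Thus h_min = 2r + (1+k)r/2 = r(2 + 1.5/2) = 0.441 × 2.75 ≈ 1.21 m.

h_min ≈ 1.21 m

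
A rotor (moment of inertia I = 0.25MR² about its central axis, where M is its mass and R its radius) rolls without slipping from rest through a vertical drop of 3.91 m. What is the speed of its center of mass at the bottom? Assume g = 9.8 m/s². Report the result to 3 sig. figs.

v ≈ 7.83 m/s

With I = 0.25MR², the ratio k = I/(MR²) is 0.25.
Rolling without slipping gives ω = v/R, so the total kinetic energy is ½Mv² + ½Iω² = ½(1+k)Mv² = (5/8)Mv².
Setting Mgh = (5/8)Mv² gives v = √(2gh/(1+k)) = √(2·9.8·3.91/1.25) ≈ 7.83 m/s.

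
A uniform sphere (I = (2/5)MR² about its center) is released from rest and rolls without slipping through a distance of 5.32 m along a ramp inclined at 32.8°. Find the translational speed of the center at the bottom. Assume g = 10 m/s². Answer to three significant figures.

With I = (2/5)MR², the ratio k = I/(MR²) is 0.4.
Since it rolls without slipping, ω = v/R and KE = ½Mv² + ½Iω² = ½(1+k)Mv² = (7/10)Mv².
The vertical drop is h = L sinθ = 5.32 × sin32.8° = 2.882 m.
Energy conservation: Mgh = (7/10)Mv², so v = √(2gh/(1+k)) = √(2 × 10 × 2.882 / 1.4) ≈ 6.42 m/s.

v ≈ 6.42 m/s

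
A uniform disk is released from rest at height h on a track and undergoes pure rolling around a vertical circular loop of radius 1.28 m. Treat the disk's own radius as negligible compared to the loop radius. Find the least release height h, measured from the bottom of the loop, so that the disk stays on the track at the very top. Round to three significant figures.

Here I = (1/2)MR², so the shape factor k = I/(MR²) = 0.5.
At the top of the loop, the minimum-contact condition is Mg = Mv_top²/r, so v_top² = gr.
With ω = v/R, the kinetic energy at speed v is ½(1+k)Mv² = (3/4)Mv².
Energy conservation from release (height h) to the top (height 2r): Mgh = Mg(2r) + (3/4)M·gr.
Thus h_min = 2r + (1+k)r/2 = r(2 + 1.5/2) = 1.28 × 2.75 ≈ 3.52 m.

h_min ≈ 3.52 m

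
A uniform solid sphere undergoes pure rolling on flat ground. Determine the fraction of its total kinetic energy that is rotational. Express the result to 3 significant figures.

fraction ≈ 0.286

For this body I = (2/5)MR², i.e. k = I/(MR²) = 0.4.
With ω = v/R, KE_trans = ½Mv² and KE_rot = ½Iω² = ½kMv², so KE_total = ½(1+k)Mv².
The rotational fraction is therefore k/(1+k) = 0.4/1.4 ≈ 0.286.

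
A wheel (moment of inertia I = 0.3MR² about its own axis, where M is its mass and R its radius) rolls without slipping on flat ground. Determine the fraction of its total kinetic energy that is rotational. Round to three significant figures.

For this body I = 0.3MR², i.e. k = I/(MR²) = 0.3.
With ω = v/R, KE_trans = ½Mv² and KE_rot = ½Iω² = ½kMv², so KE_total = ½(1+k)Mv².
The rotational fraction is therefore k/(1+k) = 0.3/1.3 ≈ 0.231.

fraction ≈ 0.231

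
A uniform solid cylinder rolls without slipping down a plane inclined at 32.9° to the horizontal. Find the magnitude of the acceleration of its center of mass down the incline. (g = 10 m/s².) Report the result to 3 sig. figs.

The moment of inertia is (1/2)MR², giving k ≡ I/(MR²) = 0.5.
Translational: Mg sinθ − f = Ma. Rotational about the CM: fR = Iα = kMRa, so f = kMa.
Eliminating f: Mg sinθ = (1+k)Ma, so a = g sinθ/(1+k) = 10 × sin32.9° / 1.5 ≈ 3.62 m/s².

a ≈ 3.62 m/s²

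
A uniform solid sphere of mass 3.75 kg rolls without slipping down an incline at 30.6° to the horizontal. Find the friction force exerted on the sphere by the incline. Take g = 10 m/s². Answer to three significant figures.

The moment of inertia is (2/5)MR², giving k ≡ I/(MR²) = 0.4.
Newton's second law down the slope: Mg sinθ − f = Ma. The torque equation fR = Iα (with α = a/R) gives f = kMa.
Combining, a = g sinθ/(1+k) and f = kMa = kMg sinθ/(1+k).
f = 0.4 × 3.75 × 10 × sin30.6° / 1.4 ≈ 5.45 N.

f ≈ 5.45 N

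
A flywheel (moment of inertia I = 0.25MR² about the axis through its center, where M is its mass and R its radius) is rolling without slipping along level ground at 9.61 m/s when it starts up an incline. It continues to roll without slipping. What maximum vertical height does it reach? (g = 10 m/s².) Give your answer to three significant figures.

The moment of inertia is 0.25MR², giving k ≡ I/(MR²) = 0.25.
Pure rolling means v = ωR; then KE = ½Mv² + ½I(v/R)² = ½(1+k)Mv² = (5/8)Mv².
All of this converts to potential energy at the highest point: (5/8)Mv₀² = Mgh.
Thus h = (1+k)v₀²/(2g) = 1.25 × 9.61² / (2 × 10) ≈ 5.77 m.

h ≈ 5.77 m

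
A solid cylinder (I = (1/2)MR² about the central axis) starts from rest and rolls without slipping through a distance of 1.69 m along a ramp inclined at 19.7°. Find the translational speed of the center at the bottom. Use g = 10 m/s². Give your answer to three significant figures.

v ≈ 2.76 m/s

Here I = (1/2)MR², so the shape factor k = I/(MR²) = 0.5.
Rolling without slipping gives ω = v/R, so the total kinetic energy is ½Mv² + ½Iω² = ½(1+k)Mv² = (3/4)Mv².
The vertical drop is h = L sinθ = 1.69 × sin19.7° = 0.5697 m.
Setting Mgh = (3/4)Mv² gives v = √(2gh/(1+k)) = √(2·10·0.5697/1.5) ≈ 2.76 m/s.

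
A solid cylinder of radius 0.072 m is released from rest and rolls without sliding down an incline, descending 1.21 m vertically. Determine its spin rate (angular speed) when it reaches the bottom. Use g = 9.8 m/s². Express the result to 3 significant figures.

ω ≈ 55.2 rad/s

The moment of inertia is (1/2)MR², giving k ≡ I/(MR²) = 0.5.
The rolling condition ω = v/R makes the rotational term ½I(v/R)² = ½kMv², so KE_total = ½(1+k)Mv² = (3/4)Mv².
Energy conservation Mgh = ½(1+k)Mv² gives v = √(2gh/(1+k)) = √(2 × 9.8 × 1.21 / 1.5) = 3.976 m/s.
The angular speed follows from ω = v/R = 3.976/0.072 ≈ 55.2 rad/s.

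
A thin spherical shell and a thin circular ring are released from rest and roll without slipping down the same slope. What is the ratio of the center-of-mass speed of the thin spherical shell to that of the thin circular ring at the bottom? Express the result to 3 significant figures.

Each satisfies Mgh = ½(1+k)Mv² with k = I/(MR²), so v ∝ 1/√(1+k).
For the thin spherical shell k = 2/3; for the thin circular ring k = 1.
v₁/v₂ = √((1+k₂)/(1+k₁)) = √(2/1.667) ≈ 1.10.

v_ratio ≈ 1.10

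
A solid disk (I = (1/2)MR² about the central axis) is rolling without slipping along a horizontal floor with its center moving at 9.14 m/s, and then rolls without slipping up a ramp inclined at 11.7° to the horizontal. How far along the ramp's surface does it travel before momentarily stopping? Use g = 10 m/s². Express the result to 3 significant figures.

d ≈ 30.9 m

Here I = (1/2)MR², so the shape factor k = I/(MR²) = 0.5.
Since it rolls without slipping, ω = v/R and KE = ½Mv² + ½Iω² = ½(1+k)Mv² = (3/4)Mv².
Setting this equal to Mgh gives the vertical rise h = (1+k)v₀²/(2g) = 1.5×9.14²/(2×10) = 6.265 m.
Along the incline, d = h/sinθ = 6.265/sin11.7° ≈ 30.9 m.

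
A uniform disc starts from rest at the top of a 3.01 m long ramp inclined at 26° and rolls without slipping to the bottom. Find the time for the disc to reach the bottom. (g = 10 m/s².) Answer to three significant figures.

t ≈ 1.44 s

With I = (1/2)MR², the ratio k = I/(MR²) is 0.5.
Translational: Mg sinθ − f = Ma. Rotational about the CM: fR = Iα = kMRa, so f = kMa.
Hence a = g sinθ/(1+k) = 10×sin26°/1.5 = 2.922 m/s².
Starting from rest, L = ½at², so t = √(2L/a) = √(2×3.01/2.922) ≈ 1.44 s.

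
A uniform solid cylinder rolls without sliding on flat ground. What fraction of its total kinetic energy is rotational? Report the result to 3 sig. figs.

For this body I = (1/2)MR², i.e. k = I/(MR²) = 0.5.
Since ω = v/R, the translational part is ½Mv² and the rotational part is ½I(v/R)² = ½kMv²; the total is ½(1+k)Mv².
The rotational fraction is therefore k/(1+k) = 0.5/1.5 ≈ 0.333.

fraction ≈ 0.333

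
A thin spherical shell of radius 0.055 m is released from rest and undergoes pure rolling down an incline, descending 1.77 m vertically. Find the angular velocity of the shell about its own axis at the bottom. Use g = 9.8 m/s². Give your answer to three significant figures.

The moment of inertia is (2/3)MR², giving k ≡ I/(MR²) = 2/3.
The rolling condition ω = v/R makes the rotational term ½I(v/R)² = ½kMv², so KE_total = ½(1+k)Mv² = (5/6)Mv².
Energy conservation Mgh = ½(1+k)Mv² gives v = √(2gh/(1+k)) = √(2 × 9.8 × 1.77 / 1.667) = 4.562 m/s.
The angular speed follows from ω = v/R = 4.562/0.055 ≈ 83.0 rad/s.

ω ≈ 83.0 rad/s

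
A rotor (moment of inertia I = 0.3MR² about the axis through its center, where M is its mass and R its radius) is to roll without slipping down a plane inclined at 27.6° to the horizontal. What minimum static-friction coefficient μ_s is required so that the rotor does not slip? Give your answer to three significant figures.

μ_min ≈ 0.121

For this body I = 0.3MR², i.e. k = I/(MR²) = 0.3.
Translational: Mg sinθ − f = Ma. Rotational about the CM: fR = Iα = kMRa, so f = kMa.
These give a = g sinθ/(1+k) and the required friction f = kMg sinθ/(1+k).
With N = Mg cosθ, the no-slip condition f ≤ μN gives μ_min = f/N = k tanθ/(1+k).
μ_min = 0.3 × tan27.6° / 1.3 ≈ 0.121.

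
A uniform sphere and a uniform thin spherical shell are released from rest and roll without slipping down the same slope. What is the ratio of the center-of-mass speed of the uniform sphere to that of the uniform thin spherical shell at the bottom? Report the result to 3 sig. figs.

Each satisfies Mgh = ½(1+k)Mv² with k = I/(MR²), so v ∝ 1/√(1+k).
For the uniform sphere k = 0.4; for the uniform thin spherical shell k = 2/3.
v₁/v₂ = √((1+k₂)/(1+k₁)) = √(1.667/1.4) ≈ 1.09.

v_ratio ≈ 1.09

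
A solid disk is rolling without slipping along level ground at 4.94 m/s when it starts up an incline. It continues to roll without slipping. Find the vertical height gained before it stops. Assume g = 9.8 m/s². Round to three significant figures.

h ≈ 1.87 m

Here I = (1/2)MR², so the shape factor k = I/(MR²) = 0.5.
Since it rolls without slipping, ω = v/R and KE = ½Mv² + ½Iω² = ½(1+k)Mv² = (3/4)Mv².
At the top the kinetic energy is zero, so (3/4)Mv₀² = Mgh.
Thus h = (1+k)v₀²/(2g) = 1.5 × 4.94² / (2 × 9.8) ≈ 1.87 m.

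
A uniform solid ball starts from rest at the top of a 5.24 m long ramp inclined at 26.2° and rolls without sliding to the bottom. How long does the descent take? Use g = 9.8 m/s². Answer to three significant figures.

t ≈ 1.84 s

The moment of inertia is (2/5)MR², giving k ≡ I/(MR²) = 0.4.
Newton's second law down the slope: Mg sinθ − f = Ma. The torque equation fR = Iα (with α = a/R) gives f = kMa.
Hence a = g sinθ/(1+k) = 9.8×sin26.2°/1.4 = 3.091 m/s².
Starting from rest, L = ½at², so t = √(2L/a) = √(2×5.24/3.091) ≈ 1.84 s.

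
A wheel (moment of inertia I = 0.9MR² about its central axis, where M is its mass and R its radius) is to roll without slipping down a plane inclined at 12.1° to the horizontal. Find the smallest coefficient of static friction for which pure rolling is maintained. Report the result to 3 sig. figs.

For this body I = 0.9MR², i.e. k = I/(MR²) = 0.9.
Newton's second law down the slope: Mg sinθ − f = Ma. The torque equation fR = Iα (with α = a/R) gives f = kMa.
These give a = g sinθ/(1+k) and the required friction f = kMg sinθ/(1+k).
With N = Mg cosθ, the no-slip condition f ≤ μN gives μ_min = f/N = k tanθ/(1+k).
μ_min = 0.9 × tan12.1° / 1.9 ≈ 0.102.

μ_min ≈ 0.102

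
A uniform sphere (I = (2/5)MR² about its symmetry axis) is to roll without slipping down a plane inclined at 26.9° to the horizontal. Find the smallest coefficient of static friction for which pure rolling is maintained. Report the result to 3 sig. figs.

With I = (2/5)MR², the ratio k = I/(MR²) is 0.4.
Along the incline Mg sinθ − f = Ma, and torque about the center fR = Iα = kMR²(a/R) gives f = kMa.
These give a = g sinθ/(1+k) and the required friction f = kMg sinθ/(1+k).
With N = Mg cosθ, the no-slip condition f ≤ μN gives μ_min = f/N = k tanθ/(1+k).
μ_min = 0.4 × tan26.9° / 1.4 ≈ 0.145.

μ_min ≈ 0.145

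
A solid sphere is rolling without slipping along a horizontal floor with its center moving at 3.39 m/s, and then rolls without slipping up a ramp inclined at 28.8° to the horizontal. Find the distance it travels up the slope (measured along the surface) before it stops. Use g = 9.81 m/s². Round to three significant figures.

The moment of inertia is (2/5)MR², giving k ≡ I/(MR²) = 0.4.
Pure rolling means v = ωR; then KE = ½Mv² + ½I(v/R)² = ½(1+k)Mv² = (7/10)Mv².
Setting this equal to Mgh gives the vertical rise h = (1+k)v₀²/(2g) = 1.4×3.39²/(2×9.81) = 0.82 m.
The distance along the slope is d = h/sinθ = 0.82/sin28.8° ≈ 1.70 m.

d ≈ 1.70 m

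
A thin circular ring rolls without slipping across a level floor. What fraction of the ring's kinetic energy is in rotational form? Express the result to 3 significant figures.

Here I = MR², so the shape factor k = I/(MR²) = 1.
With ω = v/R, KE_trans = ½Mv² and KE_rot = ½Iω² = ½kMv², so KE_total = ½(1+k)Mv².
The rotational fraction is therefore k/(1+k) = 1/2 ≈ 0.500.

fraction ≈ 0.500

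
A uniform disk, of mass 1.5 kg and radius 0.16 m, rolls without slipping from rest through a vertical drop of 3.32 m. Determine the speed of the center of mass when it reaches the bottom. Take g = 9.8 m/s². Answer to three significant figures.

Here I = (1/2)MR², so the shape factor k = I/(MR²) = 0.5.
Pure rolling means v = ωR; then KE = ½Mv² + ½I(v/R)² = ½(1+k)Mv² = (3/4)Mv².
Setting Mgh = (3/4)Mv² gives v = √(2gh/(1+k)) = √(2·9.8·3.32/1.5) ≈ 6.59 m/s.

v ≈ 6.59 m/s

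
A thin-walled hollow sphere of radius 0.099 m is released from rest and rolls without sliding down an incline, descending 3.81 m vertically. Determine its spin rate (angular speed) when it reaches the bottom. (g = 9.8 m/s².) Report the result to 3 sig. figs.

For this body I = (2/3)MR², i.e. k = I/(MR²) = 2/3.
Since it rolls without slipping, ω = v/R and KE = ½Mv² + ½Iω² = ½(1+k)Mv² = (5/6)Mv².
Energy conservation Mgh = ½(1+k)Mv² gives v = √(2gh/(1+k)) = √(2 × 9.8 × 3.81 / 1.667) = 6.694 m/s.
The angular speed follows from ω = v/R = 6.694/0.099 ≈ 67.6 rad/s.

ω ≈ 67.6 rad/s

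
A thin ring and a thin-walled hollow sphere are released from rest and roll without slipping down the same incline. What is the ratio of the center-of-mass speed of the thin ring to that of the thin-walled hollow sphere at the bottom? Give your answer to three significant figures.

Each satisfies Mgh = ½(1+k)Mv² with k = I/(MR²), so v ∝ 1/√(1+k).
For the thin ring k = 1; for the thin-walled hollow sphere k = 2/3.
v₁/v₂ = √((1+k₂)/(1+k₁)) = √(1.667/2) ≈ 0.913.

v_ratio ≈ 0.913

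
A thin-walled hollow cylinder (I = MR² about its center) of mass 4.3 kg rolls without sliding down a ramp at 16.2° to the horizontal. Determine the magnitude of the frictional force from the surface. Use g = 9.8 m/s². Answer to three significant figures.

f ≈ 5.88 N

Here I = MR², so the shape factor k = I/(MR²) = 1.
Newton's second law down the slope: Mg sinθ − f = Ma. The torque equation fR = Iα (with α = a/R) gives f = kMa.
Combining, a = g sinθ/(1+k) and f = kMa = kMg sinθ/(1+k).
f = 1 × 4.3 × 9.8 × sin16.2° / 2 ≈ 5.88 N.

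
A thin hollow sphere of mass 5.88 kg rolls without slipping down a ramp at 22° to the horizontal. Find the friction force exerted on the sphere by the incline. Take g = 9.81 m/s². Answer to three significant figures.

With I = (2/3)MR², the ratio k = I/(MR²) is 2/3.
Translational: Mg sinθ − f = Ma. Rotational about the CM: fR = Iα = kMRa, so f = kMa.
Combining, a = g sinθ/(1+k) and f = kMa = kMg sinθ/(1+k).
f = (2/3) × 5.88 × 9.81 × sin22° / 1.667 ≈ 8.64 N.

f ≈ 8.64 N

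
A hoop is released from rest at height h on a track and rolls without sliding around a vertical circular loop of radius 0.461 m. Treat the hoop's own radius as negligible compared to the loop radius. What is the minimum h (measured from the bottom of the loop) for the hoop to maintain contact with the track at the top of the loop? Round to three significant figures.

For this body I = MR², i.e. k = I/(MR²) = 1.
At the top, contact is just lost when gravity alone supplies the centripetal force: Mg = Mv_top²/r, i.e. v_top² = gr.
With ω = v/R, the kinetic energy at speed v is ½(1+k)Mv² = Mv².
Energy conservation from release (height h) to the top (height 2r): Mgh = Mg(2r) + M·gr.
Thus h_min = 2r + (1+k)r/2 = r(2 + 2/2) = 0.461 × 3 ≈ 1.38 m.

h_min ≈ 1.38 m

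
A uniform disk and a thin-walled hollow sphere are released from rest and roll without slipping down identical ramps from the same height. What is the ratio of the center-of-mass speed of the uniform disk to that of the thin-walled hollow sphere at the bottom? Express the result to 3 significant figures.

v_ratio ≈ 1.05

Each satisfies Mgh = ½(1+k)Mv² with k = I/(MR²), so v ∝ 1/√(1+k).
For the uniform disk k = 0.5; for the thin-walled hollow sphere k = 2/3.
v₁/v₂ = √((1+k₂)/(1+k₁)) = √(1.667/1.5) ≈ 1.05.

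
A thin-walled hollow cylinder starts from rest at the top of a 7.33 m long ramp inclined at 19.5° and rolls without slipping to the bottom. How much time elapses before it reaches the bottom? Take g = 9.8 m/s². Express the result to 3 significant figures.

The moment of inertia is MR², giving k ≡ I/(MR²) = 1.
Newton's second law down the slope: Mg sinθ − f = Ma. The torque equation fR = Iα (with α = a/R) gives f = kMa.
Hence a = g sinθ/(1+k) = 9.8×sin19.5°/2 = 1.636 m/s².
Starting from rest, L = ½at², so t = √(2L/a) = √(2×7.33/1.636) ≈ 2.99 s.

t ≈ 2.99 s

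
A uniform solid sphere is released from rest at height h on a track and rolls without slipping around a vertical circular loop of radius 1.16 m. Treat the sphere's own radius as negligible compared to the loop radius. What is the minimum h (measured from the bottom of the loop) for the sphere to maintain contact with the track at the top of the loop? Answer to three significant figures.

The moment of inertia is (2/5)MR², giving k ≡ I/(MR²) = 0.4.
At the top of the loop, the minimum-contact condition is Mg = Mv_top²/r, so v_top² = gr.
With ω = v/R, the kinetic energy at speed v is ½(1+k)Mv² = (7/10)Mv².
Energy conservation from release (height h) to the top (height 2r): Mgh = Mg(2r) + (7/10)M·gr.
Thus h_min = 2r + (1+k)r/2 = r(2 + 1.4/2) = 1.16 × 2.7 ≈ 3.13 m.

h_min ≈ 3.13 m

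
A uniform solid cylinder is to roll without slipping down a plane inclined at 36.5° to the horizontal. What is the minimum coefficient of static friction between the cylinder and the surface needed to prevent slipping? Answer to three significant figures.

μ_min ≈ 0.247

The moment of inertia is (1/2)MR², giving k ≡ I/(MR²) = 0.5.
Translational: Mg sinθ − f = Ma. Rotational about the CM: fR = Iα = kMRa, so f = kMa.
These give a = g sinθ/(1+k) and the required friction f = kMg sinθ/(1+k).
The normal force is N = Mg cosθ, so μ_min = f/N = k tanθ/(1+k).
μ_min = 0.5 × tan36.5° / 1.5 ≈ 0.247.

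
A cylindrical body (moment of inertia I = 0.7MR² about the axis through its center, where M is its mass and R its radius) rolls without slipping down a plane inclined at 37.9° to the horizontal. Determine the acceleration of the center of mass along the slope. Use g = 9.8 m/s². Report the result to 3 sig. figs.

Here I = 0.7MR², so the shape factor k = I/(MR²) = 0.7.
Translational: Mg sinθ − f = Ma. Rotational about the CM: fR = Iα = kMRa, so f = kMa.
Eliminating f: Mg sinθ = (1+k)Ma, so a = g sinθ/(1+k) = 9.8 × sin37.9° / 1.7 ≈ 3.54 m/s².

a ≈ 3.54 m/s²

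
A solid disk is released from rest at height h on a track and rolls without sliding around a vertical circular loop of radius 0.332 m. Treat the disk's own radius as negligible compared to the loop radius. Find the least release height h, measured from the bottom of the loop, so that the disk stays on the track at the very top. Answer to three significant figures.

h_min ≈ 0.913 m

With I = (1/2)MR², the ratio k = I/(MR²) is 0.5.
At the top of the loop, the minimum-contact condition is Mg = Mv_top²/r, so v_top² = gr.
With ω = v/R, the kinetic energy at speed v is ½(1+k)Mv² = (3/4)Mv².
Energy conservation from release (height h) to the top (height 2r): Mgh = Mg(2r) + (3/4)M·gr.
Thus h_min = 2r + (1+k)r/2 = r(2 + 1.5/2) = 0.332 × 2.75 ≈ 0.913 m.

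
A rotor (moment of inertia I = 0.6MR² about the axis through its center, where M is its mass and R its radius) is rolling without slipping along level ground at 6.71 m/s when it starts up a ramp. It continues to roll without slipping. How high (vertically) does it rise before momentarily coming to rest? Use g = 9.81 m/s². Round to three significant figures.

For this body I = 0.6MR², i.e. k = I/(MR²) = 0.6.
The rolling condition ω = v/R makes the rotational term ½I(v/R)² = ½kMv², so KE_total = ½(1+k)Mv² = (4/5)Mv².
All of this converts to potential energy at the highest point: (4/5)Mv₀² = Mgh.
Thus h = (1+k)v₀²/(2g) = 1.6 × 6.71² / (2 × 9.81) ≈ 3.67 m.

h ≈ 3.67 m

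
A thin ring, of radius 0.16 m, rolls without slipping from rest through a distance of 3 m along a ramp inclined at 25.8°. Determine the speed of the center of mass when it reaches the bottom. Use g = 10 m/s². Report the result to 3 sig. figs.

Here I = MR², so the shape factor k = I/(MR²) = 1.
Rolling without slipping gives ω = v/R, so the total kinetic energy is ½Mv² + ½Iω² = ½(1+k)Mv² = Mv².
The vertical drop is h = L sinθ = 3 × sin25.8° = 1.306 m.
Energy conservation: Mgh = Mv², so v = √(2gh/(1+k)) = √(2 × 10 × 1.306 / 2) ≈ 3.61 m/s.

v ≈ 3.61 m/s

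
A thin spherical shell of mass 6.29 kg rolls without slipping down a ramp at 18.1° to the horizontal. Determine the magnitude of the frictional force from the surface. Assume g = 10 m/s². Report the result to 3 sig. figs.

f ≈ 7.82 N

Here I = (2/3)MR², so the shape factor k = I/(MR²) = 2/3.
Along the incline Mg sinθ − f = Ma, and torque about the center fR = Iα = kMR²(a/R) gives f = kMa.
Combining, a = g sinθ/(1+k) and f = kMa = kMg sinθ/(1+k).
f = (2/3) × 6.29 × 10 × sin18.1° / 1.667 ≈ 7.82 N.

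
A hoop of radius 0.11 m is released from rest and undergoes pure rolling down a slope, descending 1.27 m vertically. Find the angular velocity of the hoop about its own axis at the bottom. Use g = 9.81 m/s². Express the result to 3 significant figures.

ω ≈ 32.1 rad/s

For this body I = MR², i.e. k = I/(MR²) = 1.
Since it rolls without slipping, ω = v/R and KE = ½Mv² + ½Iω² = ½(1+k)Mv² = Mv².
Energy conservation Mgh = ½(1+k)Mv² gives v = √(2gh/(1+k)) = √(2 × 9.81 × 1.27 / 2) = 3.53 m/s.
The angular speed follows from ω = v/R = 3.53/0.11 ≈ 32.1 rad/s.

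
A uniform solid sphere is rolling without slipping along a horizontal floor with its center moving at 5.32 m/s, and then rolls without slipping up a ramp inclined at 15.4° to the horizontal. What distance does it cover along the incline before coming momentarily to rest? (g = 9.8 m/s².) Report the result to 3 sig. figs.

d ≈ 7.61 m

Here I = (2/5)MR², so the shape factor k = I/(MR²) = 0.4.
Since it rolls without slipping, ω = v/R and KE = ½Mv² + ½Iω² = ½(1+k)Mv² = (7/10)Mv².
Setting this equal to Mgh gives the vertical rise h = (1+k)v₀²/(2g) = 1.4×5.32²/(2×9.8) = 2.022 m.
Along the incline, d = h/sinθ = 2.022/sin15.4° ≈ 7.61 m.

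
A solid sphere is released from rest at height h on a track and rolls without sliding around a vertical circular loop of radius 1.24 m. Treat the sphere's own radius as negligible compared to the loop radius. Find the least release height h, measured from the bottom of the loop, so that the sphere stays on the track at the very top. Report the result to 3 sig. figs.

h_min ≈ 3.35 m

With I = (2/5)MR², the ratio k = I/(MR²) is 0.4.
At the top of the loop, the minimum-contact condition is Mg = Mv_top²/r, so v_top² = gr.
With ω = v/R, the kinetic energy at speed v is ½(1+k)Mv² = (7/10)Mv².
Energy conservation from release (height h) to the top (height 2r): Mgh = Mg(2r) + (7/10)M·gr.
Thus h_min = 2r + (1+k)r/2 = r(2 + 1.4/2) = 1.24 × 2.7 ≈ 3.35 m.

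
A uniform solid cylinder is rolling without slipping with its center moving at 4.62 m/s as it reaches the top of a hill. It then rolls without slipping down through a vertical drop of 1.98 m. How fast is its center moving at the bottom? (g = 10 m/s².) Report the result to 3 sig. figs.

v ≈ 6.91 m/s

Here I = (1/2)MR², so the shape factor k = I/(MR²) = 0.5.
The rolling condition ω = v/R makes the rotational term ½I(v/R)² = ½kMv², so KE_total = ½(1+k)Mv² = (3/4)Mv².
Energy conservation: (3/4)Mv₀² + Mgh = (3/4)Mv², so v² = v₀² + 2gh/(1+k).
v = √(4.62² + 2×10×1.98/1.5) = √47.74 ≈ 6.91 m/s.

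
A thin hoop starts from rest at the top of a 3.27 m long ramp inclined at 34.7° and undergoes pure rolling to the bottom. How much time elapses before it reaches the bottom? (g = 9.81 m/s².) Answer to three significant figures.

t ≈ 1.53 s

The moment of inertia is MR², giving k ≡ I/(MR²) = 1.
Along the incline Mg sinθ − f = Ma, and torque about the center fR = Iα = kMR²(a/R) gives f = kMa.
Hence a = g sinθ/(1+k) = 9.81×sin34.7°/2 = 2.792 m/s².
With constant a from rest, t = √(2L/a) = √(2·3.27/2.792) ≈ 1.53 s.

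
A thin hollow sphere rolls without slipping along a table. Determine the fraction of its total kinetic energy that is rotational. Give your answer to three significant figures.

The moment of inertia is (2/3)MR², giving k ≡ I/(MR²) = 2/3.
Since ω = v/R, the translational part is ½Mv² and the rotational part is ½I(v/R)² = ½kMv²; the total is ½(1+k)Mv².
The rotational fraction is therefore k/(1+k) = (2/3)/1.667 ≈ 0.400.

fraction ≈ 0.400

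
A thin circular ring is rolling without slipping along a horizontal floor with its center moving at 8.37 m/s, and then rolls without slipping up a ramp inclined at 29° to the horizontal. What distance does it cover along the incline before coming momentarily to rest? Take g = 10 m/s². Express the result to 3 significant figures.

With I = MR², the ratio k = I/(MR²) is 1.
Rolling without slipping gives ω = v/R, so the total kinetic energy is ½Mv² + ½Iω² = ½(1+k)Mv² = Mv².
Setting this equal to Mgh gives the vertical rise h = (1+k)v₀²/(2g) = 2×8.37²/(2×10) = 7.006 m.
Along the incline, d = h/sinθ = 7.006/sin29° ≈ 14.5 m.

d ≈ 14.5 m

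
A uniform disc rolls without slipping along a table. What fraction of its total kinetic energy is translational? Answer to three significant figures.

Here I = (1/2)MR², so the shape factor k = I/(MR²) = 0.5.
Since ω = v/R, the translational part is ½Mv² and the rotational part is ½I(v/R)² = ½kMv²; the total is ½(1+k)Mv².
The translational fraction is therefore 1/(1+k) = 1/1.5 ≈ 0.667.

fraction ≈ 0.667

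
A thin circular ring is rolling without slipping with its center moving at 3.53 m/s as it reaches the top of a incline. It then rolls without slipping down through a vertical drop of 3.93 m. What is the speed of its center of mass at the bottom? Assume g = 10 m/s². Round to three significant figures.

With I = MR², the ratio k = I/(MR²) is 1.
The rolling condition ω = v/R makes the rotational term ½I(v/R)² = ½kMv², so KE_total = ½(1+k)Mv² = Mv².
Energy conservation: Mv₀² + Mgh = Mv², so v² = v₀² + 2gh/(1+k).
v = √(3.53² + 2×10×3.93/2) = √51.76 ≈ 7.19 m/s.

v ≈ 7.19 m/s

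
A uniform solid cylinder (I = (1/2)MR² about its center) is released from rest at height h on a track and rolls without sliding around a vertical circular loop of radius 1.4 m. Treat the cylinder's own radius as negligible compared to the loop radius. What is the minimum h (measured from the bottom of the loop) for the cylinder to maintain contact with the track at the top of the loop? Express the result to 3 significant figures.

h_min ≈ 3.85 m

For this body I = (1/2)MR², i.e. k = I/(MR²) = 0.5.
At the top of the loop, the minimum-contact condition is Mg = Mv_top²/r, so v_top² = gr.
With ω = v/R, the kinetic energy at speed v is ½(1+k)Mv² = (3/4)Mv².
Energy conservation from release (height h) to the top (height 2r): Mgh = Mg(2r) + (3/4)M·gr.
Thus h_min = 2r + (1+k)r/2 = r(2 + 1.5/2) = 1.4 × 2.75 ≈ 3.85 m.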